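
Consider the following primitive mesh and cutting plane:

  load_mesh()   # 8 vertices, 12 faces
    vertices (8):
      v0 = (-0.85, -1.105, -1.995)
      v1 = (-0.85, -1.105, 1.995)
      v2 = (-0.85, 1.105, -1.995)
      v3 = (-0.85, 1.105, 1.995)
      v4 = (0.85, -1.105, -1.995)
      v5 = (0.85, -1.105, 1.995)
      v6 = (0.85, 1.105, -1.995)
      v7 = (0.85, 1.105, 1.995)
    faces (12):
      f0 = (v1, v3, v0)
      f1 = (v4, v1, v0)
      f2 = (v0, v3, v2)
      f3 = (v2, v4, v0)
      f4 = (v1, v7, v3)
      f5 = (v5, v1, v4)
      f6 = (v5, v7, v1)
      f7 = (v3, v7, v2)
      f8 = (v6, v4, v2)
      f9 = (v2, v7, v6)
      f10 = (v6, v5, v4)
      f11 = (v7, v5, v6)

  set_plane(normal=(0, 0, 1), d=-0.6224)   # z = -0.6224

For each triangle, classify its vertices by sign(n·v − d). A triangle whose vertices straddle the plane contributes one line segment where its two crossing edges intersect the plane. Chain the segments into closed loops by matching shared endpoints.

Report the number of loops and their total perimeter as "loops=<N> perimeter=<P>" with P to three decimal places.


Straddling triangles (8 of 12):
  (v1,v3,v0) [++-] → (-0.85, -0.344738, -0.6224)–(-0.85, -1.105, -0.6224)  len=0.7603
  (v4,v1,v0) [-+-] → (0.265183, -1.105, -0.6224)–(-0.85, -1.105, -0.6224)  len=1.1152
  (v0,v3,v2) [-+-] → (-0.85, -0.344738, -0.6224)–(-0.85, 1.105, -0.6224)  len=1.4497
  (v5,v1,v4) [++-] → (0.265183, -1.105, -0.6224)–(0.85, -1.105, -0.6224)  len=0.5848
  (v3,v7,v2) [++-] → (-0.265183, 1.105, -0.6224)–(-0.85, 1.105, -0.6224)  len=0.5848
  (v2,v7,v6) [-+-] → (-0.265183, 1.105, -0.6224)–(0.85, 1.105, -0.6224)  len=1.1152
  (v6,v5,v4) [-+-] → (0.85, 0.344738, -0.6224)–(0.85, -1.105, -0.6224)  len=1.4497
  (v7,v5,v6) [++-] → (0.85, 0.344738, -0.6224)–(0.85, 1.105, -0.6224)  len=0.7603

Chained into 1 loop(s):
  loop 1: 8 segments, perimeter = 7.8200
Total perimeter = 7.820

loops=1 perimeter=7.820


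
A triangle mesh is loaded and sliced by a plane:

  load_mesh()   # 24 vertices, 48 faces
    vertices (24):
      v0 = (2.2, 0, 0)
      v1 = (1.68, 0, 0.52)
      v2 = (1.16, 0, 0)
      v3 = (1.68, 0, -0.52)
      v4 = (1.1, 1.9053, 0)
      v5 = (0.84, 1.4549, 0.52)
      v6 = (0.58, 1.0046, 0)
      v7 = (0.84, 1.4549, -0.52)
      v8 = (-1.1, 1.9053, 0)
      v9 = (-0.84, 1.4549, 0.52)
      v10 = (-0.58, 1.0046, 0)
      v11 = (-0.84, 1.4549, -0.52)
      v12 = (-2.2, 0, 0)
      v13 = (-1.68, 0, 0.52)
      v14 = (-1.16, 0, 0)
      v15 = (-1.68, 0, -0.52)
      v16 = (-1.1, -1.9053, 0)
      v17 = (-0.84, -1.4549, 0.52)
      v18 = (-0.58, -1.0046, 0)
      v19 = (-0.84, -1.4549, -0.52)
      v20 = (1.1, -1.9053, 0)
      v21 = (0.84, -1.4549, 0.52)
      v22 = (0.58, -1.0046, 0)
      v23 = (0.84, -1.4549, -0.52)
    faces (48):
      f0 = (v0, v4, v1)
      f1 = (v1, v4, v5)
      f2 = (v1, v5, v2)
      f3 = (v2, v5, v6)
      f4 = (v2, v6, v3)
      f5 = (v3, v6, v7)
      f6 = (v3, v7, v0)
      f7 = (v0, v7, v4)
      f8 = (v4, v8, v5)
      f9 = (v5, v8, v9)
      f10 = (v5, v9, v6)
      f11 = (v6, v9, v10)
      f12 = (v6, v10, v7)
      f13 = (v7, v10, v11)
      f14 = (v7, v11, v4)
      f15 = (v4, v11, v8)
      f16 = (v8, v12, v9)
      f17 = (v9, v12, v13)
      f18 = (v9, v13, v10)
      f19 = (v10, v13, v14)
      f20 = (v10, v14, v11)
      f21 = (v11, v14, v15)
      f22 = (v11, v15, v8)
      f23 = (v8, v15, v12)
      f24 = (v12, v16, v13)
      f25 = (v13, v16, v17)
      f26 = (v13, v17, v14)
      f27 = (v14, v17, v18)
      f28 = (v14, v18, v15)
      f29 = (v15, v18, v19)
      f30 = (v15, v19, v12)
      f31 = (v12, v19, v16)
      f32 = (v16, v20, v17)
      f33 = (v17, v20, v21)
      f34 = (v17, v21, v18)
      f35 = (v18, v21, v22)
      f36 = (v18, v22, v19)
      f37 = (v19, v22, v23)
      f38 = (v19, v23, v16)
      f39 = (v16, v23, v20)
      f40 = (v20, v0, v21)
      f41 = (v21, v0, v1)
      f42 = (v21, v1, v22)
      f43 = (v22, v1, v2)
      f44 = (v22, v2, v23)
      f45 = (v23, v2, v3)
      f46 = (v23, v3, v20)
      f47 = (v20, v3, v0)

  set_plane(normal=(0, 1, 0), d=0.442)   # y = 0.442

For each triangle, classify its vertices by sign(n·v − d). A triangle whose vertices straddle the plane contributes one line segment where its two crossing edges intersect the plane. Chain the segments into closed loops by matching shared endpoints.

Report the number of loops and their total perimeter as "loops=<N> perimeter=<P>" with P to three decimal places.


loops=2 perimeter=5.883

Straddling triangles (16 of 48):
  (v0,v4,v1) [-+-] → (1.94482, 0.442, 0)–(1.54545, 0.442, 0.399368)  len=0.5648
  (v1,v4,v5) [-++] → (1.54545, 0.442, 0.399368)–(1.42481, 0.442, 0.52)  len=0.1706
  (v1,v5,v2) [-+-] → (1.42481, 0.442, 0.52)–(1.06278, 0.442, 0.157976)  len=0.5120
  (v2,v5,v6) [-++] → (1.06278, 0.442, 0.157976)–(0.904814, 0.442, 0)  len=0.2234
  (v2,v6,v3) [-+-] → (0.904814, 0.442, 0)–(1.19603, 0.442, -0.291212)  len=0.4118
  (v3,v6,v7) [-++] → (1.19603, 0.442, -0.291212)–(1.42481, 0.442, -0.52)  len=0.3235
  (v3,v7,v0) [-+-] → (1.42481, 0.442, -0.52)–(1.78683, 0.442, -0.157976)  len=0.5120
  (v0,v7,v4) [-++] → (1.78683, 0.442, -0.157976)–(1.94482, 0.442, 0)  len=0.2234
  (v8,v12,v9) [+-+] → (-1.94482, 0.442, 0)–(-1.78683, 0.442, 0.157976)  len=0.2234
  (v9,v12,v13) [+--] → (-1.78683, 0.442, 0.157976)–(-1.42481, 0.442, 0.52)  len=0.5120
  (v9,v13,v10) [+-+] → (-1.42481, 0.442, 0.52)–(-1.19603, 0.442, 0.291212)  len=0.3235
  (v10,v13,v14) [+--] → (-1.19603, 0.442, 0.291212)–(-0.904814, 0.442, 0)  len=0.4118
  (v10,v14,v11) [+-+] → (-0.904814, 0.442, 0)–(-1.06278, 0.442, -0.157976)  len=0.2234
  (v11,v14,v15) [+--] → (-1.06278, 0.442, -0.157976)–(-1.42481, 0.442, -0.52)  len=0.5120
  (v11,v15,v8) [+-+] → (-1.42481, 0.442, -0.52)–(-1.54545, 0.442, -0.399368)  len=0.1706
  (v8,v15,v12) [+--] → (-1.54545, 0.442, -0.399368)–(-1.94482, 0.442, 0)  len=0.5648

Chained into 2 loop(s):
  loop 1: 8 segments, perimeter = 2.9416
  loop 2: 8 segments, perimeter = 2.9416
Total perimeter = 5.883


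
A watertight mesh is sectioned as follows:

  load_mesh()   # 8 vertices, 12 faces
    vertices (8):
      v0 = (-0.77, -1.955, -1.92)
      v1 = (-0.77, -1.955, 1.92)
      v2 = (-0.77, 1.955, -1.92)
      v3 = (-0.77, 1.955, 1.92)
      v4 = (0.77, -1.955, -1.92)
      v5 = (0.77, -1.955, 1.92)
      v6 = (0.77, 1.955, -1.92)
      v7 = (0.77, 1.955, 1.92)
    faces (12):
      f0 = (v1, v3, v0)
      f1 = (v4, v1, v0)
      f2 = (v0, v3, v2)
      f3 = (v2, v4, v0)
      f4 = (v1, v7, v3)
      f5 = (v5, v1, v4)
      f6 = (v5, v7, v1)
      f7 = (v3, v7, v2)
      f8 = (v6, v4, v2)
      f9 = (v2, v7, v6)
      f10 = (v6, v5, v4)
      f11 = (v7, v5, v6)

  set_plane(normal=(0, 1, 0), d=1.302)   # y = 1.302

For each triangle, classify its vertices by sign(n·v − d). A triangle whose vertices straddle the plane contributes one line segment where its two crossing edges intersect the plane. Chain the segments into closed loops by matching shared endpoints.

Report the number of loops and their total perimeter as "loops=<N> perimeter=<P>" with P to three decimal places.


loops=1 perimeter=10.760

Straddling triangles (8 of 12):
  (v1,v3,v0) [-+-] → (-0.77, 1.302, 1.92)–(-0.77, 1.302, 1.27869)  len=0.6413
  (v0,v3,v2) [-++] → (-0.77, 1.302, 1.27869)–(-0.77, 1.302, -1.92)  len=3.1987
  (v2,v4,v0) [+--] → (-0.512808, 1.302, -1.92)–(-0.77, 1.302, -1.92)  len=0.2572
  (v1,v7,v3) [-++] → (0.512808, 1.302, 1.92)–(-0.77, 1.302, 1.92)  len=1.2828
  (v5,v7,v1) [-+-] → (0.77, 1.302, 1.92)–(0.512808, 1.302, 1.92)  len=0.2572
  (v6,v4,v2) [+-+] → (0.77, 1.302, -1.92)–(-0.512808, 1.302, -1.92)  len=1.2828
  (v6,v5,v4) [+--] → (0.77, 1.302, -1.27869)–(0.77, 1.302, -1.92)  len=0.6413
  (v7,v5,v6) [+-+] → (0.77, 1.302, 1.92)–(0.77, 1.302, -1.27869)  len=3.1987

Chained into 1 loop(s):
  loop 1: 8 segments, perimeter = 10.7600
Total perimeter = 10.760


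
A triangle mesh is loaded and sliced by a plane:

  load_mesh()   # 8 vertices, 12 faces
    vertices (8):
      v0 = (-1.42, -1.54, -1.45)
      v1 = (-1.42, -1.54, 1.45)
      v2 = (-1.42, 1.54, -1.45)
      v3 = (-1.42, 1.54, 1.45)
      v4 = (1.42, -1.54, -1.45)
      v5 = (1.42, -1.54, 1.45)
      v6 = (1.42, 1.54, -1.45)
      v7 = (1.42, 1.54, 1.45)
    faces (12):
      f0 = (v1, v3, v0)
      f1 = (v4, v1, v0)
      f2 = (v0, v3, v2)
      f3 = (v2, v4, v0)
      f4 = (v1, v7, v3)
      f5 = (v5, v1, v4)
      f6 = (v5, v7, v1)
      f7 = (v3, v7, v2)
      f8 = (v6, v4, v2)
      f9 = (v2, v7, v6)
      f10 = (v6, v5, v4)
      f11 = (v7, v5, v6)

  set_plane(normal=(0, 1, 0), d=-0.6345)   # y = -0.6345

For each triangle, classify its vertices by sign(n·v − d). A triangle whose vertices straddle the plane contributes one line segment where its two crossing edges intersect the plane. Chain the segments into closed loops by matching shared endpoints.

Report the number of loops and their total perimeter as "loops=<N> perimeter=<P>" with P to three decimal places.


Straddling triangles (8 of 12):
  (v1,v3,v0) [-+-] → (-1.42, -0.6345, 1.45)–(-1.42, -0.6345, -0.597419)  len=2.0474
  (v0,v3,v2) [-++] → (-1.42, -0.6345, -0.597419)–(-1.42, -0.6345, -1.45)  len=0.8526
  (v2,v4,v0) [+--] → (0.585058, -0.6345, -1.45)–(-1.42, -0.6345, -1.45)  len=2.0051
  (v1,v7,v3) [-++] → (-0.585058, -0.6345, 1.45)–(-1.42, -0.6345, 1.45)  len=0.8349
  (v5,v7,v1) [-+-] → (1.42, -0.6345, 1.45)–(-0.585058, -0.6345, 1.45)  len=2.0051
  (v6,v4,v2) [+-+] → (1.42, -0.6345, -1.45)–(0.585058, -0.6345, -1.45)  len=0.8349
  (v6,v5,v4) [+--] → (1.42, -0.6345, 0.597419)–(1.42, -0.6345, -1.45)  len=2.0474
  (v7,v5,v6) [+-+] → (1.42, -0.6345, 1.45)–(1.42, -0.6345, 0.597419)  len=0.8526

Chained into 1 loop(s):
  loop 1: 8 segments, perimeter = 11.4800
Total perimeter = 11.480

loops=1 perimeter=11.480


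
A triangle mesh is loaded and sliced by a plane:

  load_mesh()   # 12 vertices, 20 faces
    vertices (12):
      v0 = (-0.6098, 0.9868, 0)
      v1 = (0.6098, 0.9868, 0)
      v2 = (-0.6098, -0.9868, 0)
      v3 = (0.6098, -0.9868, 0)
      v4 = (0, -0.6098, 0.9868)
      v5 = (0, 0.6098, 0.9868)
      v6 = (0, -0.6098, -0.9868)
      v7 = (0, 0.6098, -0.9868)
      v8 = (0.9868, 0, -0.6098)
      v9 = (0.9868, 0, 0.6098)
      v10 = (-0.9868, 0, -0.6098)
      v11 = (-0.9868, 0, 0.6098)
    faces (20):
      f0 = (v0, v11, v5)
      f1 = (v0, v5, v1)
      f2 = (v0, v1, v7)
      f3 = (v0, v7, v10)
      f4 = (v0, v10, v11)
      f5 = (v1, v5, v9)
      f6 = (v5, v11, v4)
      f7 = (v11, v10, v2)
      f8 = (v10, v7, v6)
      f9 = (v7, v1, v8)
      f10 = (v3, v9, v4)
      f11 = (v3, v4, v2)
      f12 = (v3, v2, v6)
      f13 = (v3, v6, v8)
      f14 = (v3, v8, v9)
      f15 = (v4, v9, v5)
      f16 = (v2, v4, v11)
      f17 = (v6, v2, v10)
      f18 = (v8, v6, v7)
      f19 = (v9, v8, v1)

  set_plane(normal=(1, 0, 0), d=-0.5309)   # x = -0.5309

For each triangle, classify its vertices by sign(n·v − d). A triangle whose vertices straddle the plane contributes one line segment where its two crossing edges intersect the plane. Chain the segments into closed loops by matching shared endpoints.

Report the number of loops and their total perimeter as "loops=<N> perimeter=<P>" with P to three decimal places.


loops=1 perimeter=5.386

Straddling triangles (10 of 20):
  (v0,v11,v5) [--+] → (-0.5309, 0.281727, 0.783973)–(-0.5309, 0.938021, 0.127679)  len=0.9281
  (v0,v5,v1) [-++] → (-0.5309, 0.938021, 0.127679)–(-0.5309, 0.9868, 0)  len=0.1367
  (v0,v1,v7) [-++] → (-0.5309, 0.9868, 0)–(-0.5309, 0.938021, -0.127679)  len=0.1367
  (v0,v7,v10) [-+-] → (-0.5309, 0.938021, -0.127679)–(-0.5309, 0.281727, -0.783973)  len=0.9281
  (v5,v11,v4) [+-+] → (-0.5309, 0.281727, 0.783973)–(-0.5309, -0.281727, 0.783973)  len=0.5635
  (v10,v7,v6) [-++] → (-0.5309, 0.281727, -0.783973)–(-0.5309, -0.281727, -0.783973)  len=0.5635
  (v3,v4,v2) [++-] → (-0.5309, -0.938021, 0.127679)–(-0.5309, -0.9868, 0)  len=0.1367
  (v3,v2,v6) [+-+] → (-0.5309, -0.9868, 0)–(-0.5309, -0.938021, -0.127679)  len=0.1367
  (v2,v4,v11) [-+-] → (-0.5309, -0.938021, 0.127679)–(-0.5309, -0.281727, 0.783973)  len=0.9281
  (v6,v2,v10) [+--] → (-0.5309, -0.938021, -0.127679)–(-0.5309, -0.281727, -0.783973)  len=0.9281

Chained into 1 loop(s):
  loop 1: 10 segments, perimeter = 5.3862
Total perimeter = 5.386


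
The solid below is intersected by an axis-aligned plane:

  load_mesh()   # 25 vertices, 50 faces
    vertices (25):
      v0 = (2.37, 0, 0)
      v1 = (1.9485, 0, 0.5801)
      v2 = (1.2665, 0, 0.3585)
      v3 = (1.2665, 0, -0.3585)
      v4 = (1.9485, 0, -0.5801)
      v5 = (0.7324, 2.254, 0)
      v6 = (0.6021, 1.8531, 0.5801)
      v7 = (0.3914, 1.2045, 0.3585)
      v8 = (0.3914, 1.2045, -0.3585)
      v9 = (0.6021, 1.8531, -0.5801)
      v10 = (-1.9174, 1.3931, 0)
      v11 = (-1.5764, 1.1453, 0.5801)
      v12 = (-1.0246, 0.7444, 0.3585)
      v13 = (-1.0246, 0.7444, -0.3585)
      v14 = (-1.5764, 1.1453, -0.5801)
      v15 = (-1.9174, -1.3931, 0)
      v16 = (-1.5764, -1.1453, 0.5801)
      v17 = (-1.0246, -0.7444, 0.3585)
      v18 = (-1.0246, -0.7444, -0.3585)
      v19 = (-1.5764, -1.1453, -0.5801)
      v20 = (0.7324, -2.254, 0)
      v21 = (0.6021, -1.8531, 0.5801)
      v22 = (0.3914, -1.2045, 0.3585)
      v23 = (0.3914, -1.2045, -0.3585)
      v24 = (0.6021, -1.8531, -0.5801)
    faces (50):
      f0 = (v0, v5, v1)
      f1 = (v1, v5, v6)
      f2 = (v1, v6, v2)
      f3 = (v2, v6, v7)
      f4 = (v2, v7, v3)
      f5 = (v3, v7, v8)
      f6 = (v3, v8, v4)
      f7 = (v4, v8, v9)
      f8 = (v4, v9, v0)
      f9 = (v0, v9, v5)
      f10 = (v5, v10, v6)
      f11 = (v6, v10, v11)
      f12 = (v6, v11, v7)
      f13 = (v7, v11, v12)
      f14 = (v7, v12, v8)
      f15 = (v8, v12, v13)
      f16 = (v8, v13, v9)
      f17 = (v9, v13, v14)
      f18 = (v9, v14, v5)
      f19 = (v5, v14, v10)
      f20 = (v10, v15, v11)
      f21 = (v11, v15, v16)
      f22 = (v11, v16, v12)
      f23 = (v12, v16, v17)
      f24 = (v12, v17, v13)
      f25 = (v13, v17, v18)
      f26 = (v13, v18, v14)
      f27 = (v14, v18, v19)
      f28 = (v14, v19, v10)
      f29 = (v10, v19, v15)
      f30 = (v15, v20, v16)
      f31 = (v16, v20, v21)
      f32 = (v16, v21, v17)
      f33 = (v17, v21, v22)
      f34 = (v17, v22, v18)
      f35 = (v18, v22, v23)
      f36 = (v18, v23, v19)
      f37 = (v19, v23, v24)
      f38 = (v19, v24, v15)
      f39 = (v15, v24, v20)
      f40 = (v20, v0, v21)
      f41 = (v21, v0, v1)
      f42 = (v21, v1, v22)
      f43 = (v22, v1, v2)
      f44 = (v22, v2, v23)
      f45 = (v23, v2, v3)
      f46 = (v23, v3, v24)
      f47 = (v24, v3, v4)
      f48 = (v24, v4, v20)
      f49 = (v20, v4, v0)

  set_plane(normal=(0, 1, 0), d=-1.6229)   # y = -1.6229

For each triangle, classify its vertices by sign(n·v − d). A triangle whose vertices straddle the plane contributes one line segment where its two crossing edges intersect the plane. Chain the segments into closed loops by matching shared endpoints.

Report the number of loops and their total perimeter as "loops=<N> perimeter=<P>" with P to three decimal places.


Straddling triangles (14 of 50):
  (v15,v20,v16) [+-+] → (-1.21009, -1.6229, 0)–(-0.581827, -1.6229, 0.330208)  len=0.7098
  (v16,v20,v21) [+--] → (-0.581827, -1.6229, 0.330208)–(-0.10642, -1.6229, 0.5801)  len=0.5371
  (v16,v21,v17) [+-+] → (-0.10642, -1.6229, 0.5801)–(0.264347, -1.6229, 0.534089)  len=0.3736
  (v17,v21,v22) [+-+] → (0.264347, -1.6229, 0.534089)–(0.527319, -1.6229, 0.50145)  len=0.2650
  (v19,v23,v24) [++-] → (0.527319, -1.6229, -0.50145)–(-0.10642, -1.6229, -0.5801)  len=0.6386
  (v19,v24,v15) [+-+] → (-0.10642, -1.6229, -0.5801)–(-0.658745, -1.6229, -0.289798)  len=0.6240
  (v15,v24,v20) [+--] → (-0.658745, -1.6229, -0.289798)–(-1.21009, -1.6229, 0)  len=0.6229
  (v20,v0,v21) [-+-] → (1.19091, -1.6229, 0)–(0.821716, -1.6229, 0.508037)  len=0.6280
  (v21,v0,v1) [-++] → (0.821716, -1.6229, 0.508037)–(0.769356, -1.6229, 0.5801)  len=0.0891
  (v21,v1,v22) [-++] → (0.769356, -1.6229, 0.5801)–(0.527319, -1.6229, 0.50145)  len=0.2545
  (v23,v3,v24) [++-] → (0.684635, -1.6229, -0.552572)–(0.527319, -1.6229, -0.50145)  len=0.1654
  (v24,v3,v4) [-++] → (0.684635, -1.6229, -0.552572)–(0.769356, -1.6229, -0.5801)  len=0.0891
  (v24,v4,v20) [-+-] → (0.769356, -1.6229, -0.5801)–(1.0729, -1.6229, -0.162423)  len=0.5163
  (v20,v4,v0) [-++] → (1.0729, -1.6229, -0.162423)–(1.19091, -1.6229, 0)  len=0.2008

Chained into 1 loop(s):
  loop 1: 14 segments, perimeter = 5.7141
Total perimeter = 5.714

loops=1 perimeter=5.714


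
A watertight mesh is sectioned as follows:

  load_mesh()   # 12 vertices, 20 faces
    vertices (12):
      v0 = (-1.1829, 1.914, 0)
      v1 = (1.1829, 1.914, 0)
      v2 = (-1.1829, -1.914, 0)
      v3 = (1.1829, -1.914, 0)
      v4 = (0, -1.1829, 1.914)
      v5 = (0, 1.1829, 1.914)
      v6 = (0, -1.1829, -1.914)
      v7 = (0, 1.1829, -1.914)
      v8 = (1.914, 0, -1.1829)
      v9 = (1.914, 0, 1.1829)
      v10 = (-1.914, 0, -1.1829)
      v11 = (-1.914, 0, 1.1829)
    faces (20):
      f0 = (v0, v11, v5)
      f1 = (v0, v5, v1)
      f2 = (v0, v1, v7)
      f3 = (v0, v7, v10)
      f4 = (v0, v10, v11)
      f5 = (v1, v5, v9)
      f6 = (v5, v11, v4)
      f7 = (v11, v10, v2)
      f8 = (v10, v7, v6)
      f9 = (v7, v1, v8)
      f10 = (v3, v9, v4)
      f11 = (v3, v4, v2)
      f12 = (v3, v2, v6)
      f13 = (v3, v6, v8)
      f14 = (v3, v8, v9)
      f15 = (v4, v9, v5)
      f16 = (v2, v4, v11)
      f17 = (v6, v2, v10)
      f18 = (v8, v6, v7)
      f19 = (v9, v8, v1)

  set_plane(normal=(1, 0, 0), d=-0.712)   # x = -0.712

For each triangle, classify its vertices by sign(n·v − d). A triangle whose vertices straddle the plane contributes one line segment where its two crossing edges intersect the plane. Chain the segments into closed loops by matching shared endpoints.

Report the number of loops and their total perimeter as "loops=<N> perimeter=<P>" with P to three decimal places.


Straddling triangles (10 of 20):
  (v0,v11,v5) [--+] → (-0.712, 0.742866, 1.64203)–(-0.712, 1.62296, 0.761943)  len=1.2446
  (v0,v5,v1) [-++] → (-0.712, 1.62296, 0.761943)–(-0.712, 1.914, 0)  len=0.8156
  (v0,v1,v7) [-++] → (-0.712, 1.914, 0)–(-0.712, 1.62296, -0.761943)  len=0.8156
  (v0,v7,v10) [-+-] → (-0.712, 1.62296, -0.761943)–(-0.712, 0.742866, -1.64203)  len=1.2446
  (v5,v11,v4) [+-+] → (-0.712, 0.742866, 1.64203)–(-0.712, -0.742866, 1.64203)  len=1.4857
  (v10,v7,v6) [-++] → (-0.712, 0.742866, -1.64203)–(-0.712, -0.742866, -1.64203)  len=1.4857
  (v3,v4,v2) [++-] → (-0.712, -1.62296, 0.761943)–(-0.712, -1.914, 0)  len=0.8156
  (v3,v2,v6) [+-+] → (-0.712, -1.914, 0)–(-0.712, -1.62296, -0.761943)  len=0.8156
  (v2,v4,v11) [-+-] → (-0.712, -1.62296, 0.761943)–(-0.712, -0.742866, 1.64203)  len=1.2446
  (v6,v2,v10) [+--] → (-0.712, -1.62296, -0.761943)–(-0.712, -0.742866, -1.64203)  len=1.2446

Chained into 1 loop(s):
  loop 1: 10 segments, perimeter = 11.2126
Total perimeter = 11.213

loops=1 perimeter=11.213


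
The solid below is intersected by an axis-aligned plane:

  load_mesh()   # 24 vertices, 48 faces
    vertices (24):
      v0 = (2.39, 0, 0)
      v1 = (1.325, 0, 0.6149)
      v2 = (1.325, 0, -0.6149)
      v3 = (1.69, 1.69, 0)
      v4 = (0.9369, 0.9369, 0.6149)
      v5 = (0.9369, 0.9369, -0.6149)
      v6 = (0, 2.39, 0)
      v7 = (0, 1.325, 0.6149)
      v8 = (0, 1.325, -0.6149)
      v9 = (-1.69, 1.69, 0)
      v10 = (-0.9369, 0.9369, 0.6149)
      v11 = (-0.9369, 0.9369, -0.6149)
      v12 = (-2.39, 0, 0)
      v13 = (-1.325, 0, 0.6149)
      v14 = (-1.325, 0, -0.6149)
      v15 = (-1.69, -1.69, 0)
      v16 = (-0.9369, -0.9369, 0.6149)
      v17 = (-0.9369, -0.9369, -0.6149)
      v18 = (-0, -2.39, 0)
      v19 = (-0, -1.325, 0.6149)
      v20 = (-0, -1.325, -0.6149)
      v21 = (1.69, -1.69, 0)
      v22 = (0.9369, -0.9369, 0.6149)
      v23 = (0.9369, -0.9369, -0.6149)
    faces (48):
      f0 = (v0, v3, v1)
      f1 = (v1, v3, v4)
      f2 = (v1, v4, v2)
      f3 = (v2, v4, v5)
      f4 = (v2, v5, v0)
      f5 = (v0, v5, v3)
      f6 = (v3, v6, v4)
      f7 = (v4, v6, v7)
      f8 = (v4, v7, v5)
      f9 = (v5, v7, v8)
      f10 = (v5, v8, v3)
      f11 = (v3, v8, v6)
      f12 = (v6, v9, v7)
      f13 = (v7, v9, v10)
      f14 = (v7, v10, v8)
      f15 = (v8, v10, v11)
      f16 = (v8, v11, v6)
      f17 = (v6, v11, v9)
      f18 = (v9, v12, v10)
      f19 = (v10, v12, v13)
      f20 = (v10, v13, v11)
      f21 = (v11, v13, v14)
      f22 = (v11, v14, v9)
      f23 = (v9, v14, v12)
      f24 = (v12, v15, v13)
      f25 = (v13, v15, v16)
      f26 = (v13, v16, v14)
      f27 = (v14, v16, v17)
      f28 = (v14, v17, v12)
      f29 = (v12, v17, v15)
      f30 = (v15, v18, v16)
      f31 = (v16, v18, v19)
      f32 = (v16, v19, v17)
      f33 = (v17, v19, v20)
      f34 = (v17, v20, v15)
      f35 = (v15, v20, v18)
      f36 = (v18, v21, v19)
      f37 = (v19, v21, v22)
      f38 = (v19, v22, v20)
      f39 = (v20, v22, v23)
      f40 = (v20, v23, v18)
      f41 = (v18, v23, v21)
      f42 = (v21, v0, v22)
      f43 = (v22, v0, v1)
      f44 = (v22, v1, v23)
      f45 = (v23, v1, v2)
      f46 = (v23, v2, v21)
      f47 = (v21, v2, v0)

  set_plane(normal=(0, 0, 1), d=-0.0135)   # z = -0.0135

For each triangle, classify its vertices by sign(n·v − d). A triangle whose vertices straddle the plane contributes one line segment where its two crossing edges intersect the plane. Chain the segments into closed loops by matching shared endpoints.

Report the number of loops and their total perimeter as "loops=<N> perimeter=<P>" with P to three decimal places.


Straddling triangles (32 of 48):
  (v1,v4,v2) [++-] → (1.13521, 0.458165, -0.0135)–(1.325, 0, -0.0135)  len=0.4959
  (v2,v4,v5) [-+-] → (1.13521, 0.458165, -0.0135)–(0.9369, 0.9369, -0.0135)  len=0.5182
  (v2,v5,v0) [--+] → (2.3581, 0.0205694, -0.0135)–(2.36662, 0, -0.0135)  len=0.0223
  (v0,v5,v3) [+-+] → (2.3581, 0.0205694, -0.0135)–(1.67347, 1.67347, -0.0135)  len=1.7891
  (v4,v7,v5) [++-] → (0.478735, 1.12669, -0.0135)–(0.9369, 0.9369, -0.0135)  len=0.4959
  (v5,v7,v8) [-+-] → (0.478735, 1.12669, -0.0135)–(0, 1.325, -0.0135)  len=0.5182
  (v5,v8,v3) [--+] → (1.6529, 1.68199, -0.0135)–(1.67347, 1.67347, -0.0135)  len=0.0223
  (v3,v8,v6) [+-+] → (1.6529, 1.68199, -0.0135)–(0, 2.36662, -0.0135)  len=1.7891
  (v7,v10,v8) [++-] → (-0.458165, 1.13521, -0.0135)–(0, 1.325, -0.0135)  len=0.4959
  (v8,v10,v11) [-+-] → (-0.458165, 1.13521, -0.0135)–(-0.9369, 0.9369, -0.0135)  len=0.5182
  (v8,v11,v6) [--+] → (-0.0205694, 2.3581, -0.0135)–(0, 2.36662, -0.0135)  len=0.0223
  (v6,v11,v9) [+-+] → (-0.0205694, 2.3581, -0.0135)–(-1.67347, 1.67347, -0.0135)  len=1.7891
  (v10,v13,v11) [++-] → (-1.12669, 0.478735, -0.0135)–(-0.9369, 0.9369, -0.0135)  len=0.4959
  (v11,v13,v14) [-+-] → (-1.12669, 0.478735, -0.0135)–(-1.325, 0, -0.0135)  len=0.5182
  (v11,v14,v9) [--+] → (-1.68199, 1.6529, -0.0135)–(-1.67347, 1.67347, -0.0135)  len=0.0223
  (v9,v14,v12) [+-+] → (-1.68199, 1.6529, -0.0135)–(-2.36662, 0, -0.0135)  len=1.7891
  (v13,v16,v14) [++-] → (-1.13521, -0.458165, -0.0135)–(-1.325, 0, -0.0135)  len=0.4959
  (v14,v16,v17) [-+-] → (-1.13521, -0.458165, -0.0135)–(-0.9369, -0.9369, -0.0135)  len=0.5182
  (v14,v17,v12) [--+] → (-2.3581, -0.0205694, -0.0135)–(-2.36662, 0, -0.0135)  len=0.0223
  (v12,v17,v15) [+-+] → (-2.3581, -0.0205694, -0.0135)–(-1.67347, -1.67347, -0.0135)  len=1.7891
  (v16,v19,v17) [++-] → (-0.478735, -1.12669, -0.0135)–(-0.9369, -0.9369, -0.0135)  len=0.4959
  (v17,v19,v20) [-+-] → (-0.478735, -1.12669, -0.0135)–(0, -1.325, -0.0135)  len=0.5182
  (v17,v20,v15) [--+] → (-1.6529, -1.68199, -0.0135)–(-1.67347, -1.67347, -0.0135)  len=0.0223
  (v15,v20,v18) [+-+] → (-1.6529, -1.68199, -0.0135)–(0, -2.36662, -0.0135)  len=1.7891
  (v19,v22,v20) [++-] → (0.458165, -1.13521, -0.0135)–(0, -1.325, -0.0135)  len=0.4959
  (v20,v22,v23) [-+-] → (0.458165, -1.13521, -0.0135)–(0.9369, -0.9369, -0.0135)  len=0.5182
  (v20,v23,v18) [--+] → (0.0205694, -2.3581, -0.0135)–(0, -2.36662, -0.0135)  len=0.0223
  (v18,v23,v21) [+-+] → (0.0205694, -2.3581, -0.0135)–(1.67347, -1.67347, -0.0135)  len=1.7891
  (v22,v1,v23) [++-] → (1.12669, -0.478735, -0.0135)–(0.9369, -0.9369, -0.0135)  len=0.4959
  (v23,v1,v2) [-+-] → (1.12669, -0.478735, -0.0135)–(1.325, 0, -0.0135)  len=0.5182
  (v23,v2,v21) [--+] → (1.68199, -1.6529, -0.0135)–(1.67347, -1.67347, -0.0135)  len=0.0223
  (v21,v2,v0) [+-+] → (1.68199, -1.6529, -0.0135)–(2.36662, 0, -0.0135)  len=1.7891

Chained into 2 loop(s):
  loop 1: 16 segments, perimeter = 8.1128
  loop 2: 16 segments, perimeter = 14.4907
Total perimeter = 22.604

loops=2 perimeter=22.604


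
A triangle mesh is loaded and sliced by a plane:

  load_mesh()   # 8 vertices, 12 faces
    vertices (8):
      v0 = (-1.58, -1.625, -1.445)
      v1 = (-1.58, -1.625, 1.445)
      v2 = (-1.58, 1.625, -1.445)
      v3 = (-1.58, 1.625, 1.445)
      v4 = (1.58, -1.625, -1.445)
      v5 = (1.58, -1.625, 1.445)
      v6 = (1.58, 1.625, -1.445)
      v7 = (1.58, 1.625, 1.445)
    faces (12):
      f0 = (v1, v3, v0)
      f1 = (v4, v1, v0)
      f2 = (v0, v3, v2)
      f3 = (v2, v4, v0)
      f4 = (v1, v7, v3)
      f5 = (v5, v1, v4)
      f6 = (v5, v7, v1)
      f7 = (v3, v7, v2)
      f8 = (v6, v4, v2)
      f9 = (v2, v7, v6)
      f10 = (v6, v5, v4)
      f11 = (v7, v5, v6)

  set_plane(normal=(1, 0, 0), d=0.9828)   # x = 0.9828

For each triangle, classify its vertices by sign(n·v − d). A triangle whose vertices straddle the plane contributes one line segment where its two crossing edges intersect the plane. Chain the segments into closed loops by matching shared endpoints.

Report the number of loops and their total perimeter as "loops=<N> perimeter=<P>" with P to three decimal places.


loops=1 perimeter=12.280

Straddling triangles (8 of 12):
  (v4,v1,v0) [+--] → (0.9828, -1.625, -0.898827)–(0.9828, -1.625, -1.445)  len=0.5462
  (v2,v4,v0) [-+-] → (0.9828, -1.01079, -1.445)–(0.9828, -1.625, -1.445)  len=0.6142
  (v1,v7,v3) [-+-] → (0.9828, 1.01079, 1.445)–(0.9828, 1.625, 1.445)  len=0.6142
  (v5,v1,v4) [+-+] → (0.9828, -1.625, 1.445)–(0.9828, -1.625, -0.898827)  len=2.3438
  (v5,v7,v1) [++-] → (0.9828, 1.01079, 1.445)–(0.9828, -1.625, 1.445)  len=2.6358
  (v3,v7,v2) [-+-] → (0.9828, 1.625, 1.445)–(0.9828, 1.625, 0.898827)  len=0.5462
  (v6,v4,v2) [++-] → (0.9828, -1.01079, -1.445)–(0.9828, 1.625, -1.445)  len=2.6358
  (v2,v7,v6) [-++] → (0.9828, 1.625, 0.898827)–(0.9828, 1.625, -1.445)  len=2.3438

Chained into 1 loop(s):
  loop 1: 8 segments, perimeter = 12.2800
Total perimeter = 12.280


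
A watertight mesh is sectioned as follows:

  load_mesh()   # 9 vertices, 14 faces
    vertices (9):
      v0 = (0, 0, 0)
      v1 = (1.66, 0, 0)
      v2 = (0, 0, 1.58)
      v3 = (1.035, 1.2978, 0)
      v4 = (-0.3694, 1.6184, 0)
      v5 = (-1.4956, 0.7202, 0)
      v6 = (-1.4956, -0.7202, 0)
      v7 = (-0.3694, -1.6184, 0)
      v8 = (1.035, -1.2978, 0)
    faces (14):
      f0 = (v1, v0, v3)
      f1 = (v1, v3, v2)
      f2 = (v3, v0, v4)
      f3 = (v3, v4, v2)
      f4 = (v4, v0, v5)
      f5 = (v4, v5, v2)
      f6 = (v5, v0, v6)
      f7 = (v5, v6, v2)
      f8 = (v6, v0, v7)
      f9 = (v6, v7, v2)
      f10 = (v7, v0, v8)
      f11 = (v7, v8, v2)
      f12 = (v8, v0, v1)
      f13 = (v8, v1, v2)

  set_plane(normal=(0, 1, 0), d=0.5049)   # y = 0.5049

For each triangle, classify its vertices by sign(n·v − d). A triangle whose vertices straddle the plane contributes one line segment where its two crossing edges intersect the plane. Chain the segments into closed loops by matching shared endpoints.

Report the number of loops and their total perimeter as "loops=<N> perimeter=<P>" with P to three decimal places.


loops=1 perimeter=6.613

Straddling triangles (8 of 14):
  (v1,v0,v3) [--+] → (0.40266, 0.5049, 0)–(1.41685, 0.5049, 0)  len=1.0142
  (v1,v3,v2) [-+-] → (1.41685, 0.5049, 0)–(0.40266, 0.5049, 0.965312)  len=1.4001
  (v3,v0,v4) [+-+] → (0.40266, 0.5049, 0)–(-0.115243, 0.5049, 0)  len=0.5179
  (v3,v4,v2) [++-] → (-0.115243, 0.5049, 1.08708)–(0.40266, 0.5049, 0.965312)  len=0.5320
  (v4,v0,v5) [+-+] → (-0.115243, 0.5049, 0)–(-1.0485, 0.5049, 0)  len=0.9333
  (v4,v5,v2) [++-] → (-1.0485, 0.5049, 0.472333)–(-0.115243, 0.5049, 1.08708)  len=1.1175
  (v5,v0,v6) [+--] → (-1.0485, 0.5049, 0)–(-1.4956, 0.5049, 0)  len=0.4471
  (v5,v6,v2) [+--] → (-1.4956, 0.5049, 0)–(-1.0485, 0.5049, 0.472333)  len=0.6504

Chained into 1 loop(s):
  loop 1: 8 segments, perimeter = 6.6125
Total perimeter = 6.613


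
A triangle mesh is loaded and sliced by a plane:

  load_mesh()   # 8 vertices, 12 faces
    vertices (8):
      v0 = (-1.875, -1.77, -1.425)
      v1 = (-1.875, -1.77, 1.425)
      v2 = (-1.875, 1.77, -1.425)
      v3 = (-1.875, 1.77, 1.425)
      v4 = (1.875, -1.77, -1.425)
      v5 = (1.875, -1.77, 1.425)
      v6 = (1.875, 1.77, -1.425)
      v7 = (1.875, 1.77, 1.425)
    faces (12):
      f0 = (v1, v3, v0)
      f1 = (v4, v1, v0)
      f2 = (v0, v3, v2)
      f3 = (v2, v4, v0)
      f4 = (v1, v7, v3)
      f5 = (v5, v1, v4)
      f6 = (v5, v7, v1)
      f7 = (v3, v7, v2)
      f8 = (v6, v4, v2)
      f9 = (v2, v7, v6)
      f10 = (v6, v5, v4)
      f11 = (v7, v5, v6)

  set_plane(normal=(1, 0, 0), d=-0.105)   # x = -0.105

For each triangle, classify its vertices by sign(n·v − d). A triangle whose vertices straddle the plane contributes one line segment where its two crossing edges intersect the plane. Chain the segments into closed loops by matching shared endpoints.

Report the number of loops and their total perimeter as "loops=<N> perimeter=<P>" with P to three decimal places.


Straddling triangles (8 of 12):
  (v4,v1,v0) [+--] → (-0.105, -1.77, 0.0798)–(-0.105, -1.77, -1.425)  len=1.5048
  (v2,v4,v0) [-+-] → (-0.105, 0.09912, -1.425)–(-0.105, -1.77, -1.425)  len=1.8691
  (v1,v7,v3) [-+-] → (-0.105, -0.09912, 1.425)–(-0.105, 1.77, 1.425)  len=1.8691
  (v5,v1,v4) [+-+] → (-0.105, -1.77, 1.425)–(-0.105, -1.77, 0.0798)  len=1.3452
  (v5,v7,v1) [++-] → (-0.105, -0.09912, 1.425)–(-0.105, -1.77, 1.425)  len=1.6709
  (v3,v7,v2) [-+-] → (-0.105, 1.77, 1.425)–(-0.105, 1.77, -0.0798)  len=1.5048
  (v6,v4,v2) [++-] → (-0.105, 0.09912, -1.425)–(-0.105, 1.77, -1.425)  len=1.6709
  (v2,v7,v6) [-++] → (-0.105, 1.77, -0.0798)–(-0.105, 1.77, -1.425)  len=1.3452

Chained into 1 loop(s):
  loop 1: 8 segments, perimeter = 12.7800
Total perimeter = 12.780

loops=1 perimeter=12.780


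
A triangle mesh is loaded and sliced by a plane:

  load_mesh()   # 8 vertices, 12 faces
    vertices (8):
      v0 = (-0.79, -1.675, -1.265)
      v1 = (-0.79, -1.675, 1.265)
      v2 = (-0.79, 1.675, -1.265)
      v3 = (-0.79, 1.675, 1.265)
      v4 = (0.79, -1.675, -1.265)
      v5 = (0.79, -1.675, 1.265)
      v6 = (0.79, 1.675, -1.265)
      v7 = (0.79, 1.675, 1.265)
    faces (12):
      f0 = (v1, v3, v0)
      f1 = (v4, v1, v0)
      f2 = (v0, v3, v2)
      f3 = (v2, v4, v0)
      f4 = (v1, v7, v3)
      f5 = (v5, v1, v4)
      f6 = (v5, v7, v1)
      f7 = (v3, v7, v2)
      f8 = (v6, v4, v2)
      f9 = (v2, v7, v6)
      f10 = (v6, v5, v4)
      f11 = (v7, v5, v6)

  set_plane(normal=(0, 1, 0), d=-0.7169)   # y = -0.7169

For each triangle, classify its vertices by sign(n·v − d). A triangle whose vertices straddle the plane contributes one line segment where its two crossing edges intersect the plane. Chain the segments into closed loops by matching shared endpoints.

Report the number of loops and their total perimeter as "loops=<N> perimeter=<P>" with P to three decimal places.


Straddling triangles (8 of 12):
  (v1,v3,v0) [-+-] → (-0.79, -0.7169, 1.265)–(-0.79, -0.7169, -0.54142)  len=1.8064
  (v0,v3,v2) [-++] → (-0.79, -0.7169, -0.54142)–(-0.79, -0.7169, -1.265)  len=0.7236
  (v2,v4,v0) [+--] → (0.33812, -0.7169, -1.265)–(-0.79, -0.7169, -1.265)  len=1.1281
  (v1,v7,v3) [-++] → (-0.33812, -0.7169, 1.265)–(-0.79, -0.7169, 1.265)  len=0.4519
  (v5,v7,v1) [-+-] → (0.79, -0.7169, 1.265)–(-0.33812, -0.7169, 1.265)  len=1.1281
  (v6,v4,v2) [+-+] → (0.79, -0.7169, -1.265)–(0.33812, -0.7169, -1.265)  len=0.4519
  (v6,v5,v4) [+--] → (0.79, -0.7169, 0.54142)–(0.79, -0.7169, -1.265)  len=1.8064
  (v7,v5,v6) [+-+] → (0.79, -0.7169, 1.265)–(0.79, -0.7169, 0.54142)  len=0.7236

Chained into 1 loop(s):
  loop 1: 8 segments, perimeter = 8.2200
Total perimeter = 8.220

loops=1 perimeter=8.220


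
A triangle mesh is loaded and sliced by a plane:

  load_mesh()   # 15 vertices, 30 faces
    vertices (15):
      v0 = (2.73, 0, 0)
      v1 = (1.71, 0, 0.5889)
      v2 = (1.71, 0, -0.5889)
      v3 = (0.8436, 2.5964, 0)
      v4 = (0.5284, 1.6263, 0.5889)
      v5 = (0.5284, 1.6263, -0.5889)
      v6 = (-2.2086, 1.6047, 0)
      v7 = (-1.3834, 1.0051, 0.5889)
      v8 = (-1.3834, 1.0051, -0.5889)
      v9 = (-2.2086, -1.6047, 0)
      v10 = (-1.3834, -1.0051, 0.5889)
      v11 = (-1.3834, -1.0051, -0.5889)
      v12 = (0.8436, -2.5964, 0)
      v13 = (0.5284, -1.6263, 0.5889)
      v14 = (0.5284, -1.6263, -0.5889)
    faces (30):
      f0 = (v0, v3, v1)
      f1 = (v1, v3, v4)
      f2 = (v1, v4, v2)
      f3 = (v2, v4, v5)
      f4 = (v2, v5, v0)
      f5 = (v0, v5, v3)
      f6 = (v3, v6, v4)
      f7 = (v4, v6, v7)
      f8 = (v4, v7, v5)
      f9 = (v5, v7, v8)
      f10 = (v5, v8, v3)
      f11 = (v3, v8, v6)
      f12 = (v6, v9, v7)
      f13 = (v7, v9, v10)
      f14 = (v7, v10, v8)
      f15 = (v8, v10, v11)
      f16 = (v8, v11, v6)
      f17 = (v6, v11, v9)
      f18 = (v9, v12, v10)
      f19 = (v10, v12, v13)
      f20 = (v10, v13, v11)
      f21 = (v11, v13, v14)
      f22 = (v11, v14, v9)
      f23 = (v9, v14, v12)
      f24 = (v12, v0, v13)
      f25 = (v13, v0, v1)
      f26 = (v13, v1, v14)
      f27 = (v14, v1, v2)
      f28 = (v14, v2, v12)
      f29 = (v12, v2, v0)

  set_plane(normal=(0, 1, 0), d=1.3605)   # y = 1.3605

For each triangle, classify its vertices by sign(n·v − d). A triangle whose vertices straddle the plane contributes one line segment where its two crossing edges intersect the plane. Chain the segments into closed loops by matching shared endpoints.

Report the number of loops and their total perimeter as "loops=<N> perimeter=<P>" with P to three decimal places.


loops=2 perimeter=8.779

Straddling triangles (14 of 30):
  (v0,v3,v1) [-+-] → (1.74154, 1.3605, 0)–(1.25601, 1.3605, 0.280319)  len=0.5606
  (v1,v3,v4) [-++] → (1.25601, 1.3605, 0.280319)–(0.721519, 1.3605, 0.5889)  len=0.6172
  (v1,v4,v2) [-+-] → (0.721519, 1.3605, 0.5889)–(0.721519, 1.3605, 0.396402)  len=0.1925
  (v2,v4,v5) [-++] → (0.721519, 1.3605, 0.396402)–(0.721519, 1.3605, -0.5889)  len=0.9853
  (v2,v5,v0) [-+-] → (0.721519, 1.3605, -0.5889)–(0.888226, 1.3605, -0.492651)  len=0.1925
  (v0,v5,v3) [-++] → (0.888226, 1.3605, -0.492651)–(1.74154, 1.3605, 0)  len=0.9853
  (v4,v6,v7) [++-] → (-1.87252, 1.3605, 0.239842)–(-0.289624, 1.3605, 0.5889)  len=1.6209
  (v4,v7,v5) [+-+] → (-0.289624, 1.3605, 0.5889)–(-0.289624, 1.3605, -0.0849411)  len=0.6738
  (v5,v7,v8) [+--] → (-0.289624, 1.3605, -0.0849411)–(-0.289624, 1.3605, -0.5889)  len=0.5040
  (v5,v8,v3) [+-+] → (-0.289624, 1.3605, -0.5889)–(-0.886023, 1.3605, -0.457375)  len=0.6107
  (v3,v8,v6) [+-+] → (-0.886023, 1.3605, -0.457375)–(-1.87252, 1.3605, -0.239842)  len=1.0102
  (v6,v9,v7) [+--] → (-2.2086, 1.3605, 0)–(-1.87252, 1.3605, 0.239842)  len=0.4129
  (v8,v11,v6) [--+] → (-2.13139, 1.3605, -0.0551036)–(-1.87252, 1.3605, -0.239842)  len=0.3180
  (v6,v11,v9) [+--] → (-2.13139, 1.3605, -0.0551036)–(-2.2086, 1.3605, 0)  len=0.0949

Chained into 2 loop(s):
  loop 1: 6 segments, perimeter = 3.5334
  loop 2: 8 segments, perimeter = 5.2454
Total perimeter = 8.779


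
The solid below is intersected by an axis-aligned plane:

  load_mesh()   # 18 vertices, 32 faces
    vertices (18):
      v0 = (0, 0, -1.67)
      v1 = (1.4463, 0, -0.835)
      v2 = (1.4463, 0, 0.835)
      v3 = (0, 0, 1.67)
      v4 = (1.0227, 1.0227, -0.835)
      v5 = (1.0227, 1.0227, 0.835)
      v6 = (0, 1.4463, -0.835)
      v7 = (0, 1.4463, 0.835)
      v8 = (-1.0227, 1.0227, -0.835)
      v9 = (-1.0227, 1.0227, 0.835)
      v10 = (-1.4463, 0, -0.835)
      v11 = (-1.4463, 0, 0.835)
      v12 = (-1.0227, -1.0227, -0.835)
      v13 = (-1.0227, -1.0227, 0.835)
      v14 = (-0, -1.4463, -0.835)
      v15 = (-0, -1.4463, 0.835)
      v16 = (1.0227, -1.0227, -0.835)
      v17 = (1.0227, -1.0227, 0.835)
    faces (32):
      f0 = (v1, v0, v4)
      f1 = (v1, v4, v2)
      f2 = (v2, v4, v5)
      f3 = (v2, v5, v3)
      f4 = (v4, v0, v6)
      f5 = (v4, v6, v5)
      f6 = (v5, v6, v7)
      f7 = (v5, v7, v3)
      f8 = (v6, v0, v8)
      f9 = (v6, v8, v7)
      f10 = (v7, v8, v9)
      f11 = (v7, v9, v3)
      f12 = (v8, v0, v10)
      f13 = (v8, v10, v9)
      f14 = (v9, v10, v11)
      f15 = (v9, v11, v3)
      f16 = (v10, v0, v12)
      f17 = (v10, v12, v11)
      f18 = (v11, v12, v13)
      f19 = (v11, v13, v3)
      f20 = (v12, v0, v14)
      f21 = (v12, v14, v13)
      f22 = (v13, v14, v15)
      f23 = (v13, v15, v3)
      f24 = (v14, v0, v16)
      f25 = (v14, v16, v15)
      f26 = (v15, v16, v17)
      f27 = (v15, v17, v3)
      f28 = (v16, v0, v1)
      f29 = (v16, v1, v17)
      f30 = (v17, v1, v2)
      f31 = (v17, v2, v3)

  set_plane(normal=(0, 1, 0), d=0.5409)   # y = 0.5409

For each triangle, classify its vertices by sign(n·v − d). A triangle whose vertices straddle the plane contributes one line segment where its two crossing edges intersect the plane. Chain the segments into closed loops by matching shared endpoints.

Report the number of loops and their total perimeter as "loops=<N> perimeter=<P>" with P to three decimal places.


Straddling triangles (12 of 32):
  (v1,v0,v4) [--+] → (0.5409, 0.5409, -1.22837)–(1.22226, 0.5409, -0.835)  len=0.7868
  (v1,v4,v2) [-+-] → (1.22226, 0.5409, -0.835)–(1.22226, 0.5409, -0.0482532)  len=0.7867
  (v2,v4,v5) [-++] → (1.22226, 0.5409, -0.0482532)–(1.22226, 0.5409, 0.835)  len=0.8833
  (v2,v5,v3) [-+-] → (1.22226, 0.5409, 0.835)–(0.5409, 0.5409, 1.22837)  len=0.7868
  (v4,v0,v6) [+-+] → (0.5409, 0.5409, -1.22837)–(0, 0.5409, -1.35772)  len=0.5562
  (v5,v7,v3) [++-] → (0, 0.5409, 1.35772)–(0.5409, 0.5409, 1.22837)  len=0.5562
  (v6,v0,v8) [+-+] → (0, 0.5409, -1.35772)–(-0.5409, 0.5409, -1.22837)  len=0.5562
  (v7,v9,v3) [++-] → (-0.5409, 0.5409, 1.22837)–(0, 0.5409, 1.35772)  len=0.5562
  (v8,v0,v10) [+--] → (-0.5409, 0.5409, -1.22837)–(-1.22226, 0.5409, -0.835)  len=0.7868
  (v8,v10,v9) [+-+] → (-1.22226, 0.5409, -0.835)–(-1.22226, 0.5409, 0.0482532)  len=0.8833
  (v9,v10,v11) [+--] → (-1.22226, 0.5409, 0.0482532)–(-1.22226, 0.5409, 0.835)  len=0.7867
  (v9,v11,v3) [+--] → (-1.22226, 0.5409, 0.835)–(-0.5409, 0.5409, 1.22837)  len=0.7868

Chained into 1 loop(s):
  loop 1: 12 segments, perimeter = 8.7116
Total perimeter = 8.712

loops=1 perimeter=8.712


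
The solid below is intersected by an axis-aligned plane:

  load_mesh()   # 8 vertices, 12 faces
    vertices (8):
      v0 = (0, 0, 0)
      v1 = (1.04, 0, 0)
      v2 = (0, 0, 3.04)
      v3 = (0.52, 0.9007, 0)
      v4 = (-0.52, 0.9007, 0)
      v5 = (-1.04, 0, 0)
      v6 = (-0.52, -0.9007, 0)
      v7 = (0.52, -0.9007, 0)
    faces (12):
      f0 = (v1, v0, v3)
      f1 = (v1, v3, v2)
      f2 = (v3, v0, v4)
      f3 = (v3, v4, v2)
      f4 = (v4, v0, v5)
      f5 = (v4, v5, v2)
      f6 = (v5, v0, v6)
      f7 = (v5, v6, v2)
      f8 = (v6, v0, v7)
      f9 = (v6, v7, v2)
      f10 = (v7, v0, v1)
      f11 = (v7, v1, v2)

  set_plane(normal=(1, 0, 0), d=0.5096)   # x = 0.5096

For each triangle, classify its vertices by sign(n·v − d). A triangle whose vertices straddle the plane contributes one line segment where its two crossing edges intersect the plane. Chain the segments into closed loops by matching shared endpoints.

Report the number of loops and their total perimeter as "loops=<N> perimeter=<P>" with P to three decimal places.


loops=1 perimeter=5.391

Straddling triangles (8 of 12):
  (v1,v0,v3) [+-+] → (0.5096, 0, 0)–(0.5096, 0.882686, 0)  len=0.8827
  (v1,v3,v2) [++-] → (0.5096, 0.882686, 0.0608)–(0.5096, 0, 1.5504)  len=1.7315
  (v3,v0,v4) [+--] → (0.5096, 0.882686, 0)–(0.5096, 0.9007, 0)  len=0.0180
  (v3,v4,v2) [+--] → (0.5096, 0.9007, 0)–(0.5096, 0.882686, 0.0608)  len=0.0634
  (v6,v0,v7) [--+] → (0.5096, -0.882686, 0)–(0.5096, -0.9007, 0)  len=0.0180
  (v6,v7,v2) [-+-] → (0.5096, -0.9007, 0)–(0.5096, -0.882686, 0.0608)  len=0.0634
  (v7,v0,v1) [+-+] → (0.5096, -0.882686, 0)–(0.5096, 0, 0)  len=0.8827
  (v7,v1,v2) [++-] → (0.5096, 0, 1.5504)–(0.5096, -0.882686, 0.0608)  len=1.7315

Chained into 1 loop(s):
  loop 1: 8 segments, perimeter = 5.3912
Total perimeter = 5.391
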